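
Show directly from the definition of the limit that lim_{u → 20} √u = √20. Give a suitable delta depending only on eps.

Let eps > 0. We want delta > 0 such that 0 < |u − 20| < delta implies |√u − √20| < eps.
Rationalise: √u − √20 = (u − 20)/(√u + √20), so |√u − √20| = |u − 20|/(√u + √20).
Restrict delta ≤ 20 so that |u − 20| < 20 forces u > 0, and then √u + √20 > √20.
Hence |√u − √20| < |u − 20|/√20, which is < eps once |u − 20| < √20·eps.
Take delta = min(20, √20·eps). If 0 < |u − 20| < delta then u > 0 and |√u − √20| < |u − 20|/√20 < eps.

delta = min(20, √20·eps)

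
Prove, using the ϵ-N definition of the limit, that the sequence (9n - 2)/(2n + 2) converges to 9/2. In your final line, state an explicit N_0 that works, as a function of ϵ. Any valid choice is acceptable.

Let ϵ > 0 be given. For n ≥ 1, |(9n - 2)/(2n + 2) − (9/2)| = |-22|/(2(2n + 2)) = 22/(2(2n + 2)).
Since 2n + 2 ≥ 2n for n ≥ 1, this is ≤ 22/(2·2n) = (11/2)/n.
So |(9n - 2)/(2n + 2) − (9/2)| < ϵ whenever n > (11/2)/ϵ.
Take N_0 = (11/2)/ϵ. If n > N_0 then |(9n - 2)/(2n + 2) − (9/2)| ≤ (11/2)/n < ϵ.

N_0 = (11/2)/ϵ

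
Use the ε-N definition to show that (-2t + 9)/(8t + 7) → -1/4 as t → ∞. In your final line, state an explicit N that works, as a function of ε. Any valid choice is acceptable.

N = (43/32)/ε

Let ε > 0. We seek N > 0 such that t > N implies |(-2t + 9)/(8t + 7) + 1/4| < ε.
(-2t + 9)/(8t + 7) + 1/4 = (8(-2t + 9) − (-2)(8t + 7)) / (8(8t + 7)) = 86/(8(8t + 7)).
For t > 0 we have 8t + 7 > 8t, so |(-2t + 9)/(8t + 7) + 1/4| = 86/(8(8t + 7)) < 86/(8·8t) = (43/32)/t.
Thus |(-2t + 9)/(8t + 7) + 1/4| < ε whenever t > (43/32)/ε.
Take N = (43/32)/ε. If t > N then |(-2t + 9)/(8t + 7) + 1/4| < (43/32)/t < ε.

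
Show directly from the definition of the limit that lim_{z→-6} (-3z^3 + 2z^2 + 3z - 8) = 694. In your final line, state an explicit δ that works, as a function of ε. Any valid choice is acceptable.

δ = min(2, ε/469)

Suppose ε > 0. We want δ > 0 such that 0 < |z + 6| < δ implies |(-3z^3 + 2z^2 + 3z - 8) − 694| < ε.
(-3z^3 + 2z^2 + 3z - 8) − 694 = -3z^3 + 2z^2 + 3z - 702 = (z + 6)(-3z^2 + 20z - 117).
So |(-3z^3 + 2z^2 + 3z - 8) − 694| = |z + 6|·|-3z^2 + 20z - 117|.
Assume first that |z + 6| < 2, so |z| < 8. Then |-3z^2 + 20z - 117| ≤ 3·8^2 + 20·8 + 117 = 469.
Hence |(-3z^3 + 2z^2 + 3z - 8) − 694| ≤ 469|z + 6| < ε provided |z + 6| < ε/469.
Take δ = min(2, ε/469). Then 0 < |z + 6| < δ gives both |z + 6| < 2 and |z + 6| < ε/469, so |(-3z^3 + 2z^2 + 3z - 8) − 694| < ε.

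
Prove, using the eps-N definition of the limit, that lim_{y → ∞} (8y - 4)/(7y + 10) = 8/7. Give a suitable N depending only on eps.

Let eps > 0 be given. We seek N > 0 such that y > N implies |(8y - 4)/(7y + 10) − (8/7)| < eps.
(8y - 4)/(7y + 10) − (8/7) = (7(8y - 4) − 8(7y + 10)) / (7(7y + 10)) = -108/(7(7y + 10)).
For y > 0 we have 7y + 10 > 7y, so |(8y - 4)/(7y + 10) − (8/7)| = 108/(7(7y + 10)) < 108/(7·7y) = (108/49)/y.
Thus |(8y - 4)/(7y + 10) − (8/7)| < eps whenever y > (108/49)/eps.
Take N = (108/49)/eps. If y > N then |(8y - 4)/(7y + 10) − (8/7)| < (108/49)/y < eps.

N = (108/49)/eps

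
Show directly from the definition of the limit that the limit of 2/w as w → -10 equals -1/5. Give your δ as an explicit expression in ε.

Suppose ε > 0. We seek δ > 0 such that 0 < |w + 10| < δ implies |2/w + 1/5| < ε.
|2/w + 1/5| = 2·|-10 − w|/(10·|w|) = 2|w + 10|/(10|w|).
Restrict δ ≤ 5. Then |w + 10| < 5 gives |w| > 5, so 10|w| > 50.
Then |2/w + 1/5| < 2|w + 10|/50, which is < ε when |w + 10| < 25ε.
Take δ = min(5, 25ε). Then 0 < |w + 10| < δ gives both |w + 10| < 5 and |w + 10| < 25ε, so |2/w + 1/5| < ε.

δ = min(5, 25ε)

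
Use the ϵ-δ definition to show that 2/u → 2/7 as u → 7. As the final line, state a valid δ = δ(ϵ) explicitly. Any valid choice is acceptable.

Fix ϵ > 0. We seek δ > 0 such that 0 < |u − 7| < δ implies |2/u − (2/7)| < ϵ.
|2/u − (2/7)| = 2·|7 − u|/(7·|u|) = 2|u − 7|/(7|u|).
Require δ ≤ 7/2 so that |u| > 7 − 7/2 = 7/2, hence 7|u| > 49/2.
Then |2/u − (2/7)| < 2|u − 7|/(49/2), which is < ϵ when |u − 7| < (49/4)ϵ.
Take δ = min(7/2, (49/4)ϵ). Then 0 < |u − 7| < δ gives both |u − 7| < 7/2 and |u − 7| < (49/4)ϵ, so |2/u − (2/7)| < ϵ.

δ = min(7/2, (49/4)ϵ)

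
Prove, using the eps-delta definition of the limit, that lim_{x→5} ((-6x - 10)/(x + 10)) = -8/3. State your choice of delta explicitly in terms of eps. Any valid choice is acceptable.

delta = min(15/2, (9/4)eps)

Fix eps > 0. We want delta > 0 with 0 < |x − 5| < delta ⇒ |(-6x - 10)/(x + 10) + 8/3| < eps.
Combining over a common denominator, (-6x - 10)/(x + 10) + 8/3 = [(-6x - 10)·15 − (-40)·(x + 10)] / [15·(x + 10)] = -50(x − 5) / (15(x + 10)).
So |(-6x - 10)/(x + 10) + 8/3| = 50|x − 5| / (15·|x + 10|).
Restrict delta ≤ 15/2. Then |x − 5| < 15/2 gives |x + 10| = |(x − 5) + 15| ≥ 15 − 15/2 = 15/2.
Hence |(-6x - 10)/(x + 10) + 8/3| < 50|x − 5|/(15·(15/2)) = (4/9)|x − 5|, which is < eps once |x − 5| < (9/4)eps.
Take delta = min(15/2, (9/4)eps). Then 0 < |x − 5| < delta forces both bounds, so |(-6x - 10)/(x + 10) + 8/3| < eps.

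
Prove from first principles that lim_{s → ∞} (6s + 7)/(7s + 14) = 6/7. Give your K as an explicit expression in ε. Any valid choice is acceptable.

K = (5/7)/ε

Let ε > 0 be given. We seek K > 0 such that s > K implies |(6s + 7)/(7s + 14) − (6/7)| < ε.
(6s + 7)/(7s + 14) − (6/7) = (7(6s + 7) − 6(7s + 14)) / (7(7s + 14)) = -35/(7(7s + 14)).
For s > 0 we have 7s + 14 > 7s, so |(6s + 7)/(7s + 14) − (6/7)| = 35/(7(7s + 14)) < 35/(7·7s) = (5/7)/s.
Thus |(6s + 7)/(7s + 14) − (6/7)| < ε whenever s > (5/7)/ε.
Take K = (5/7)/ε. If s > K then |(6s + 7)/(7s + 14) − (6/7)| < (5/7)/s < ε.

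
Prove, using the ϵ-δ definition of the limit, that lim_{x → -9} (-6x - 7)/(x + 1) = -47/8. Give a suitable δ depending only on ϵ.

Suppose ϵ > 0. We want δ > 0 with 0 < |x + 9| < δ ⇒ |(-6x - 7)/(x + 1) + 47/8| < ϵ.
Combining over a common denominator, (-6x - 7)/(x + 1) + 47/8 = [(-6x - 7)·(-8) − 47·(x + 1)] / [(-8)·(x + 1)] = 1(x + 9) / ((-8)(x + 1)).
So |(-6x - 7)/(x + 1) + 47/8| = |x + 9| / (8·|x + 1|).
Restrict δ ≤ 4. Then |x + 9| < 4 gives |x + 1| = |(x + 9) + (-8)| ≥ 8 − 4 = 4.
Hence |(-6x - 7)/(x + 1) + 47/8| < |x + 9|/(8·4) = (1/32)|x + 9|, which is < ϵ once |x + 9| < 32ϵ.
Take δ = min(4, 32ϵ). Then 0 < |x + 9| < δ forces both bounds, so |(-6x - 7)/(x + 1) + 47/8| < ϵ.

δ = min(4, 32ϵ)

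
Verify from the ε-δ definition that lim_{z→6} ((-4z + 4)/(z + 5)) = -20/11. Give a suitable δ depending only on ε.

Let ε > 0. We want δ > 0 with 0 < |z − 6| < δ ⇒ |(-4z + 4)/(z + 5) + 20/11| < ε.
Combining over a common denominator, (-4z + 4)/(z + 5) + 20/11 = [(-4z + 4)·11 − (-20)·(z + 5)] / [11·(z + 5)] = -24(z − 6) / (11(z + 5)).
So |(-4z + 4)/(z + 5) + 20/11| = 24|z − 6| / (11·|z + 5|).
Require δ ≤ 11/2, so |z + 5| ≥ |11| − |z − 6| > 11 − 11/2 = 11/2.
Hence |(-4z + 4)/(z + 5) + 20/11| < 24|z − 6|/(11·(11/2)) = (48/121)|z − 6|, which is < ε once |z − 6| < (121/48)ε.
Take δ = min(11/2, (121/48)ε). Then 0 < |z − 6| < δ forces both bounds, so |(-4z + 4)/(z + 5) + 20/11| < ε.

δ = min(11/2, (121/48)ε)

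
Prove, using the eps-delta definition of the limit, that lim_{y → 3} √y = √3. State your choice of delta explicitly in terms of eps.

Suppose eps > 0. We want delta > 0 such that 0 < |y − 3| < delta implies |√y − √3| < eps.
Multiplying by the conjugate, |√y − √3| = |y − 3|/(√y + √3).
Restrict delta ≤ 3 so that |y − 3| < 3 forces y > 0, and then √y + √3 > √3.
Hence |√y − √3| < |y − 3|/√3, which is < eps once |y − 3| < √3·eps.
Take delta = min(3, √3·eps). If 0 < |y − 3| < delta then y > 0 and |√y − √3| < |y − 3|/√3 < eps.

delta = min(3, √3·eps)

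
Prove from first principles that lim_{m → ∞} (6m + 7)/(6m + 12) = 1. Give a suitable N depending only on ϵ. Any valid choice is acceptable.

Suppose ϵ > 0. For m ≥ 1, |(6m + 7)/(6m + 12) − 1| = |-30|/(6(6m + 12)) = 30/(6(6m + 12)).
Since 6m + 12 ≥ 6m for m ≥ 1, this is ≤ 30/(6·6m) = (5/6)/m.
So |(6m + 7)/(6m + 12) − 1| < ϵ whenever m > (5/6)/ϵ.
Take N = (5/6)/ϵ. If m > N then |(6m + 7)/(6m + 12) − 1| ≤ (5/6)/m < ϵ.

N = (5/6)/ϵ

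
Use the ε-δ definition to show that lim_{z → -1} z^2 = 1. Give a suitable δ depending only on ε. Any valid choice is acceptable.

δ = min(1, ε/3)

Let ε > 0 be given. We seek δ > 0 with 0 < |z + 1| < δ ⇒ |z^2 − 1| < ε.
Factor: z^2 − 1 = (z + 1)(z - 1), so |z^2 − 1| = |z + 1|·|z - 1|.
Impose δ ≤ 1 so that |z| < 2; then |z - 1| ≤ 3.
Hence |z^2 − 1| ≤ 3|z + 1|, which is < ε once |z + 1| < ε/3.
Take δ = min(1, ε/3). If 0 < |z + 1| < δ then both bounds hold and |z^2 − 1| ≤ 3|z + 1| < 3·(ε/3) = ε.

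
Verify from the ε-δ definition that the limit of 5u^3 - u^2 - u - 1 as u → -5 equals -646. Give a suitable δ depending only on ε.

Let ε > 0. We want δ > 0 such that 0 < |u + 5| < δ implies |(5u^3 - u^2 - u - 1) + 646| < ε.
(5u^3 - u^2 - u - 1) + 646 = 5u^3 - u^2 - u + 645 = (u + 5)(5u^2 - 26u + 129).
So |(5u^3 - u^2 - u - 1) + 646| = |u + 5|·|5u^2 - 26u + 129|.
Require δ ≤ 2. Then |u + 5| < 2 gives |u| < 7, and by the triangle inequality |5u^2 - 26u + 129| ≤ 5·7^2 + 26·7 + 129 = 556.
Hence |(5u^3 - u^2 - u - 1) + 646| ≤ 556|u + 5| < ε provided |u + 5| < ε/556.
Take δ = min(2, ε/556). Then 0 < |u + 5| < δ gives both |u + 5| < 2 and |u + 5| < ε/556, so |(5u^3 - u^2 - u - 1) + 646| < ε.

δ = min(2, ε/556)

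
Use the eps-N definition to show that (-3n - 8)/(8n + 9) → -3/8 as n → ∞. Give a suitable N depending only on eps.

N = (37/64)/eps

Let eps > 0. For n ≥ 1, |(-3n - 8)/(8n + 9) + 3/8| = |-37|/(8(8n + 9)) = 37/(8(8n + 9)).
Since 8n + 9 ≥ 8n for n ≥ 1, this is ≤ 37/(8·8n) = (37/64)/n.
So |(-3n - 8)/(8n + 9) + 3/8| < eps whenever n > (37/64)/eps.
Take N = (37/64)/eps. If n > N then |(-3n - 8)/(8n + 9) + 3/8| ≤ (37/64)/n < eps.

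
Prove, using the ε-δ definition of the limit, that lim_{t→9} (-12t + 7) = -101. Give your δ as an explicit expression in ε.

Suppose ε > 0. We need δ > 0 so that 0 < |t − 9| < δ implies |(-12t + 7) + 101| < ε.
Since (-12t + 7) + 101 = -12(t − 9), we have |(-12t + 7) + 101| = 12|t − 9|.
Thus it suffices that |t − 9| < ε/12.
Take δ = ε/12. If 0 < |t − 9| < δ then |(-12t + 7) + 101| = 12|t − 9| < 12·(ε/12) = ε.

δ = ε/12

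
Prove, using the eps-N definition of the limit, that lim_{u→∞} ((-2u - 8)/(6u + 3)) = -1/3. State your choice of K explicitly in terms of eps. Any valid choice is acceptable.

K = (7/6)/eps

Let eps > 0. We seek K > 0 such that u > K implies |(-2u - 8)/(6u + 3) + 1/3| < eps.
(-2u - 8)/(6u + 3) + 1/3 = (6(-2u - 8) − (-2)(6u + 3)) / (6(6u + 3)) = -42/(6(6u + 3)).
For u > 0 we have 6u + 3 > 6u, so |(-2u - 8)/(6u + 3) + 1/3| = 42/(6(6u + 3)) < 42/(6·6u) = (7/6)/u.
Thus |(-2u - 8)/(6u + 3) + 1/3| < eps whenever u > (7/6)/eps.
Take K = (7/6)/eps. If u > K then |(-2u - 8)/(6u + 3) + 1/3| < (7/6)/u < eps.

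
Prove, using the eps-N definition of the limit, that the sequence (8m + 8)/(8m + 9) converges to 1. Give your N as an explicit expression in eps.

Let eps > 0. For m ≥ 1, |(8m + 8)/(8m + 9) − 1| = |-8|/(8(8m + 9)) = 8/(8(8m + 9)).
Since 8m + 9 ≥ 8m for m ≥ 1, this is ≤ 8/(8·8m) = (1/8)/m.
So |(8m + 8)/(8m + 9) − 1| < eps whenever m > (1/8)/eps.
Take N = (1/8)/eps. If m > N then |(8m + 8)/(8m + 9) − 1| ≤ (1/8)/m < eps.

N = (1/8)/eps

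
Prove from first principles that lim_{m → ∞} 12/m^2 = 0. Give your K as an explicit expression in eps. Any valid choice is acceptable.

Suppose eps > 0. For m ≥ 1, |12/m^2 − 0| = 12/m^2.
12/m^2 < eps ⇔ m^2 > 12/eps ⇔ m > (12/eps)^{1/2}.
Take K = (12/eps)^{1/2}. Then m > K implies 12/m^2 < eps.

K = (12/eps)^{1/2}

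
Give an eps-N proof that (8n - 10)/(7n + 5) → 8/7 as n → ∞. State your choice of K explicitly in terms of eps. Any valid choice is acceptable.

K = (110/49)/eps

Fix eps > 0. For n ≥ 1, |(8n - 10)/(7n + 5) − (8/7)| = |-110|/(7(7n + 5)) = 110/(7(7n + 5)).
Since 7n + 5 ≥ 7n for n ≥ 1, this is ≤ 110/(7·7n) = (110/49)/n.
So |(8n - 10)/(7n + 5) − (8/7)| < eps whenever n > (110/49)/eps.
Take K = (110/49)/eps. If n > K then |(8n - 10)/(7n + 5) − (8/7)| ≤ (110/49)/n < eps.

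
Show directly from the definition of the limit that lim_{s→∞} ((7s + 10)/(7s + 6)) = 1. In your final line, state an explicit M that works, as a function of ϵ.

Let ϵ > 0 be given. We seek M > 0 such that s > M implies |(7s + 10)/(7s + 6) − 1| < ϵ.
(7s + 10)/(7s + 6) − 1 = (7(7s + 10) − 7(7s + 6)) / (7(7s + 6)) = 28/(7(7s + 6)).
For s > 0 we have 7s + 6 > 7s, so |(7s + 10)/(7s + 6) − 1| = 28/(7(7s + 6)) < 28/(7·7s) = (4/7)/s.
Thus |(7s + 10)/(7s + 6) − 1| < ϵ whenever s > (4/7)/ϵ.
Take M = (4/7)/ϵ. If s > M then |(7s + 10)/(7s + 6) − 1| < (4/7)/s < ϵ.

M = (4/7)/ϵ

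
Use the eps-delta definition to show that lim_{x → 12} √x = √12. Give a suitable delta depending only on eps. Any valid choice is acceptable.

delta = min(12, √12·eps)

Let eps > 0. We want delta > 0 such that 0 < |x − 12| < delta implies |√x − √12| < eps.
Rationalise: √x − √12 = (x − 12)/(√x + √12), so |√x − √12| = |x − 12|/(√x + √12).
Restrict delta ≤ 12 so that |x − 12| < 12 forces x > 0, and then √x + √12 > √12.
Hence |√x − √12| < |x − 12|/√12, which is < eps once |x − 12| < √12·eps.
Take delta = min(12, √12·eps). If 0 < |x − 12| < delta then x > 0 and |√x − √12| < |x − 12|/√12 < eps.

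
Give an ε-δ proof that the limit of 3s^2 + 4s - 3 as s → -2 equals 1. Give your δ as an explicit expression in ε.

Let ε > 0 be given. We want δ > 0 such that 0 < |s + 2| < δ implies |(3s^2 + 4s - 3) − 1| < ε.
(3s^2 + 4s - 3) − 1 = 3s^2 + 4s - 4 = (s + 2)(3s - 2).
So |(3s^2 + 4s - 3) − 1| = |s + 2|·|3s - 2|.
Assume first that |s + 2| < 2, so |s| < 4. Then |3s - 2| ≤ 3·4 + 2 = 14.
Hence |(3s^2 + 4s - 3) − 1| ≤ 14|s + 2| < ε provided |s + 2| < ε/14.
Choosing δ = min(2, ε/14) ensures both conditions, hence |(3s^2 + 4s - 3) − 1| < ε.

δ = min(2, ε/14)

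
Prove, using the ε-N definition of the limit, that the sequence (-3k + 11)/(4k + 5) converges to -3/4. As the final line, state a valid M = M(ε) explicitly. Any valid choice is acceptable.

Fix ε > 0. For k ≥ 1, |(-3k + 11)/(4k + 5) + 3/4| = |59|/(4(4k + 5)) = 59/(4(4k + 5)).
Since 4k + 5 ≥ 4k for k ≥ 1, this is ≤ 59/(4·4k) = (59/16)/k.
So |(-3k + 11)/(4k + 5) + 3/4| < ε whenever k > (59/16)/ε.
Take M = (59/16)/ε. If k > M then |(-3k + 11)/(4k + 5) + 3/4| ≤ (59/16)/k < ε.

M = (59/16)/ε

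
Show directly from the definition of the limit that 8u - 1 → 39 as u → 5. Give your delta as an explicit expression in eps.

Let eps > 0 be given. We need delta > 0 so that 0 < |u − 5| < delta implies |(8u - 1) − 39| < eps.
|(8u - 1) − 39| = |8u - 40| = 8|u − 5|.
Thus it suffices that |u − 5| < eps/8.
Choosing delta = eps/8 gives |(8u - 1) − 39| = 8|u − 5| < eps whenever |u − 5| < delta.

delta = eps/8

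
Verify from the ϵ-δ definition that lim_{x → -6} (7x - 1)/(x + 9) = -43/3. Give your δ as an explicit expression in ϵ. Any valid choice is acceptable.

δ = min(3/2, (9/128)ϵ)

Fix ϵ > 0. We want δ > 0 with 0 < |x + 6| < δ ⇒ |(7x - 1)/(x + 9) + 43/3| < ϵ.
Combining over a common denominator, (7x - 1)/(x + 9) + 43/3 = [(7x - 1)·3 − (-43)·(x + 9)] / [3·(x + 9)] = 64(x + 6) / (3(x + 9)).
So |(7x - 1)/(x + 9) + 43/3| = 64|x + 6| / (3·|x + 9|).
Require δ ≤ 3/2, so |x + 9| ≥ |3| − |x + 6| > 3 − 3/2 = 3/2.
Hence |(7x - 1)/(x + 9) + 43/3| < 64|x + 6|/(3·(3/2)) = (128/9)|x + 6|, which is < ϵ once |x + 6| < (9/128)ϵ.
Take δ = min(3/2, (9/128)ϵ). Then 0 < |x + 6| < δ forces both bounds, so |(7x - 1)/(x + 9) + 43/3| < ϵ.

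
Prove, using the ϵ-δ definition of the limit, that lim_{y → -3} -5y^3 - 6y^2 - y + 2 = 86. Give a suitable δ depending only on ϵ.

δ = min(1, ϵ/144)

Let ϵ > 0. We want δ > 0 such that 0 < |y + 3| < δ implies |(-5y^3 - 6y^2 - y + 2) − 86| < ϵ.
(-5y^3 - 6y^2 - y + 2) − 86 = -5y^3 - 6y^2 - y - 84 = (y + 3)(-5y^2 + 9y - 28).
So |(-5y^3 - 6y^2 - y + 2) − 86| = |y + 3|·|-5y^2 + 9y - 28|.
Require δ ≤ 1. Then |y + 3| < 1 gives |y| < 4, and by the triangle inequality |-5y^2 + 9y - 28| ≤ 5·4^2 + 9·4 + 28 = 144.
Hence |(-5y^3 - 6y^2 - y + 2) − 86| ≤ 144|y + 3| < ϵ provided |y + 3| < ϵ/144.
Choosing δ = min(1, ϵ/144) ensures both conditions, hence |(-5y^3 - 6y^2 - y + 2) − 86| < ϵ.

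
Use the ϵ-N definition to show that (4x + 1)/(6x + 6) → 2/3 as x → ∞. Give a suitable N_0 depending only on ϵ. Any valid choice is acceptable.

Let ϵ > 0 be given. We seek N_0 > 0 such that x > N_0 implies |(4x + 1)/(6x + 6) − (2/3)| < ϵ.
(4x + 1)/(6x + 6) − (2/3) = (6(4x + 1) − 4(6x + 6)) / (6(6x + 6)) = -18/(6(6x + 6)).
For x > 0 we have 6x + 6 > 6x, so |(4x + 1)/(6x + 6) − (2/3)| = 18/(6(6x + 6)) < 18/(6·6x) = (1/2)/x.
Thus |(4x + 1)/(6x + 6) − (2/3)| < ϵ whenever x > (1/2)/ϵ.
Take N_0 = (1/2)/ϵ. If x > N_0 then |(4x + 1)/(6x + 6) − (2/3)| < (1/2)/x < ϵ.

N_0 = (1/2)/ϵ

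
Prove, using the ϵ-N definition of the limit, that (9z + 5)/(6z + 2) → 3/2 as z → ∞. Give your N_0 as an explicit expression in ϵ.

Let ϵ > 0 be given. We seek N_0 > 0 such that z > N_0 implies |(9z + 5)/(6z + 2) − (3/2)| < ϵ.
(9z + 5)/(6z + 2) − (3/2) = (6(9z + 5) − 9(6z + 2)) / (6(6z + 2)) = 12/(6(6z + 2)).
For z > 0 we have 6z + 2 > 6z, so |(9z + 5)/(6z + 2) − (3/2)| = 12/(6(6z + 2)) < 12/(6·6z) = (1/3)/z.
Thus |(9z + 5)/(6z + 2) − (3/2)| < ϵ whenever z > (1/3)/ϵ.
Take N_0 = (1/3)/ϵ. If z > N_0 then |(9z + 5)/(6z + 2) − (3/2)| < (1/3)/z < ϵ.

N_0 = (1/3)/ϵ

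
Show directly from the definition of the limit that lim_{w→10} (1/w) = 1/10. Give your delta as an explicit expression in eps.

delta = min(5, 50eps)

Suppose eps > 0. We seek delta > 0 such that 0 < |w − 10| < delta implies |1/w − (1/10)| < eps.
|1/w − (1/10)| = |10 − w|/(10·|w|) = |w − 10|/(10|w|).
Require delta ≤ 5 so that |w| > 10 − 5 = 5, hence 10|w| > 50.
Then |1/w − (1/10)| < |w − 10|/50, which is < eps when |w − 10| < 50eps.
Take delta = min(5, 50eps). Then 0 < |w − 10| < delta gives both |w − 10| < 5 and |w − 10| < 50eps, so |1/w − (1/10)| < eps.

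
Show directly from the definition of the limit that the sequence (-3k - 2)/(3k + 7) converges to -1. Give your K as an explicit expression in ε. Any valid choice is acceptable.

K = (5/3)/ε

Fix ε > 0. For k ≥ 1, |(-3k - 2)/(3k + 7) + 1| = |15|/(3(3k + 7)) = 15/(3(3k + 7)).
Since 3k + 7 ≥ 3k for k ≥ 1, this is ≤ 15/(3·3k) = (5/3)/k.
So |(-3k - 2)/(3k + 7) + 1| < ε whenever k > (5/3)/ε.
Take K = (5/3)/ε. If k > K then |(-3k - 2)/(3k + 7) + 1| ≤ (5/3)/k < ε.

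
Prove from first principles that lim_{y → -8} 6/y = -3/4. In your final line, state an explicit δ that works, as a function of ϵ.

Suppose ϵ > 0. We seek δ > 0 such that 0 < |y + 8| < δ implies |6/y + 3/4| < ϵ.
|6/y + 3/4| = 6·|-8 − y|/(8·|y|) = 6|y + 8|/(8|y|).
Require δ ≤ 4 so that |y| > 8 − 4 = 4, hence 8|y| > 32.
Then |6/y + 3/4| < 6|y + 8|/32, which is < ϵ when |y + 8| < (16/3)ϵ.
Take δ = min(4, (16/3)ϵ). Then 0 < |y + 8| < δ gives both |y + 8| < 4 and |y + 8| < (16/3)ϵ, so |6/y + 3/4| < ϵ.

δ = min(4, (16/3)ϵ)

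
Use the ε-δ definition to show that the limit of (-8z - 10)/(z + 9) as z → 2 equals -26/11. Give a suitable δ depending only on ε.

Fix ε > 0. We want δ > 0 with 0 < |z − 2| < δ ⇒ |(-8z - 10)/(z + 9) + 26/11| < ε.
Combining over a common denominator, (-8z - 10)/(z + 9) + 26/11 = [(-8z - 10)·11 − (-26)·(z + 9)] / [11·(z + 9)] = -62(z − 2) / (11(z + 9)).
So |(-8z - 10)/(z + 9) + 26/11| = 62|z − 2| / (11·|z + 9|).
Require δ ≤ 11/2, so |z + 9| ≥ |11| − |z − 2| > 11 − 11/2 = 11/2.
Hence |(-8z - 10)/(z + 9) + 26/11| < 62|z − 2|/(11·(11/2)) = (124/121)|z − 2|, which is < ε once |z − 2| < (121/124)ε.
Take δ = min(11/2, (121/124)ε). Then 0 < |z − 2| < δ forces both bounds, so |(-8z - 10)/(z + 9) + 26/11| < ε.

δ = min(11/2, (121/124)ε)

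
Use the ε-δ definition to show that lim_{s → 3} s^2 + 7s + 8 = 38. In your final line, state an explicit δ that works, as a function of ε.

Suppose ε > 0. We want δ > 0 such that 0 < |s − 3| < δ implies |(s^2 + 7s + 8) − 38| < ε.
(s^2 + 7s + 8) − 38 = s^2 + 7s - 30 = (s − 3)(s + 10).
So |(s^2 + 7s + 8) − 38| = |s − 3|·|s + 10|.
Assume first that |s − 3| < 2, so |s| < 5. Then |s + 10| ≤ 5 + 10 = 15.
Hence |(s^2 + 7s + 8) − 38| ≤ 15|s − 3| < ε provided |s − 3| < ε/15.
Take δ = min(2, ε/15). Then 0 < |s − 3| < δ gives both |s − 3| < 2 and |s − 3| < ε/15, so |(s^2 + 7s + 8) − 38| < ε.

δ = min(2, ε/15)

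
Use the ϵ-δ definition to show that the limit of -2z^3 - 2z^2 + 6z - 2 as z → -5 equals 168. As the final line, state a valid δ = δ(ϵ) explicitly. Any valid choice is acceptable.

Let ϵ > 0 be given. We want δ > 0 such that 0 < |z + 5| < δ implies |(-2z^3 - 2z^2 + 6z - 2) − 168| < ϵ.
(-2z^3 - 2z^2 + 6z - 2) − 168 = -2z^3 - 2z^2 + 6z - 170 = (z + 5)(-2z^2 + 8z - 34).
So |(-2z^3 - 2z^2 + 6z - 2) − 168| = |z + 5|·|-2z^2 + 8z - 34|.
Require δ ≤ 1. Then |z + 5| < 1 gives |z| < 6, and by the triangle inequality |-2z^2 + 8z - 34| ≤ 2·6^2 + 8·6 + 34 = 154.
Hence |(-2z^3 - 2z^2 + 6z - 2) − 168| ≤ 154|z + 5| < ϵ provided |z + 5| < ϵ/154.
Choosing δ = min(1, ϵ/154) ensures both conditions, hence |(-2z^3 - 2z^2 + 6z - 2) − 168| < ϵ.

δ = min(1, ϵ/154)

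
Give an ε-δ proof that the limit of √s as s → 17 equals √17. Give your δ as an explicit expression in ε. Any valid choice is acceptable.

δ = min(17, √17·ε)

Let ε > 0. We want δ > 0 such that 0 < |s − 17| < δ implies |√s − √17| < ε.
Multiplying by the conjugate, |√s − √17| = |s − 17|/(√s + √17).
Restrict δ ≤ 17 so that |s − 17| < 17 forces s > 0, and then √s + √17 > √17.
Hence |√s − √17| < |s − 17|/√17, which is < ε once |s − 17| < √17·ε.
Take δ = min(17, √17·ε). If 0 < |s − 17| < δ then s > 0 and |√s − √17| < |s − 17|/√17 < ε.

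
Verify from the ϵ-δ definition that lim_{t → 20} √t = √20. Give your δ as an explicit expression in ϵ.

Suppose ϵ > 0. We want δ > 0 such that 0 < |t − 20| < δ implies |√t − √20| < ϵ.
Rationalise: √t − √20 = (t − 20)/(√t + √20), so |√t − √20| = |t − 20|/(√t + √20).
Restrict δ ≤ 20 so that |t − 20| < 20 forces t > 0, and then √t + √20 > √20.
Hence |√t − √20| < |t − 20|/√20, which is < ϵ once |t − 20| < √20·ϵ.
Take δ = min(20, √20·ϵ). If 0 < |t − 20| < δ then t > 0 and |√t − √20| < |t − 20|/√20 < ϵ.

δ = min(20, √20·ϵ)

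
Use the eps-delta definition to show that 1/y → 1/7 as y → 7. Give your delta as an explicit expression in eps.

Fix eps > 0. We seek delta > 0 such that 0 < |y − 7| < delta implies |1/y − (1/7)| < eps.
|1/y − (1/7)| = |7 − y|/(7·|y|) = |y − 7|/(7|y|).
Require delta ≤ 7/2 so that |y| > 7 − 7/2 = 7/2, hence 7|y| > 49/2.
Then |1/y − (1/7)| < |y − 7|/(49/2), which is < eps when |y − 7| < (49/2)eps.
Take delta = min(7/2, (49/2)eps). Then 0 < |y − 7| < delta gives both |y − 7| < 7/2 and |y − 7| < (49/2)eps, so |1/y − (1/7)| < eps.

delta = min(7/2, (49/2)eps)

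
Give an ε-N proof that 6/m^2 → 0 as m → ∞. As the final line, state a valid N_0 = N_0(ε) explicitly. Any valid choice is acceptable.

Let ε > 0 be given. For m ≥ 1, |6/m^2 − 0| = 6/m^2.
6/m^2 < ε ⇔ m^2 > 6/ε ⇔ m > (6/ε)^{1/2}.
Take N_0 = (6/ε)^{1/2}. Then m > N_0 implies 6/m^2 < ε.

N_0 = (6/ε)^{1/2}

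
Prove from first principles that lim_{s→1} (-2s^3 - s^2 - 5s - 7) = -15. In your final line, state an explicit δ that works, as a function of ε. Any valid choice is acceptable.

Suppose ε > 0. We want δ > 0 such that 0 < |s − 1| < δ implies |(-2s^3 - s^2 - 5s - 7) + 15| < ε.
(-2s^3 - s^2 - 5s - 7) + 15 = -2s^3 - s^2 - 5s + 8 = (s − 1)(-2s^2 - 3s - 8).
So |(-2s^3 - s^2 - 5s - 7) + 15| = |s − 1|·|-2s^2 - 3s - 8|.
Require δ ≤ 2. Then |s − 1| < 2 gives |s| < 3, and by the triangle inequality |-2s^2 - 3s - 8| ≤ 2·3^2 + 3·3 + 8 = 35.
Hence |(-2s^3 - s^2 - 5s - 7) + 15| ≤ 35|s − 1| < ε provided |s − 1| < ε/35.
Choosing δ = min(2, ε/35) ensures both conditions, hence |(-2s^3 - s^2 - 5s - 7) + 15| < ε.

δ = min(2, ε/35)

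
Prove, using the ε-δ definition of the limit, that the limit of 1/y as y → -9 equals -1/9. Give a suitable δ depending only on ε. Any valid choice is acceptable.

Let ε > 0. We seek δ > 0 such that 0 < |y + 9| < δ implies |1/y + 1/9| < ε.
|1/y + 1/9| = |-9 − y|/(9·|y|) = |y + 9|/(9|y|).
Restrict δ ≤ 9/2. Then |y + 9| < 9/2 gives |y| > 9/2, so 9|y| > 81/2.
Then |1/y + 1/9| < |y + 9|/(81/2), which is < ε when |y + 9| < (81/2)ε.
Take δ = min(9/2, (81/2)ε). Then 0 < |y + 9| < δ gives both |y + 9| < 9/2 and |y + 9| < (81/2)ε, so |1/y + 1/9| < ε.

δ = min(9/2, (81/2)ε)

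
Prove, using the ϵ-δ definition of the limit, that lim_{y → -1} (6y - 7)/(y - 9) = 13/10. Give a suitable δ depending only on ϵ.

Fix ϵ > 0. We want δ > 0 with 0 < |y + 1| < δ ⇒ |(6y - 7)/(y - 9) − (13/10)| < ϵ.
Combining over a common denominator, (6y - 7)/(y - 9) − (13/10) = [(6y - 7)·(-10) − (-13)·(y - 9)] / [(-10)·(y - 9)] = -47(y + 1) / ((-10)(y - 9)).
So |(6y - 7)/(y - 9) − (13/10)| = 47|y + 1| / (10·|y − 9|).
Restrict δ ≤ 5. Then |y + 1| < 5 gives |y − 9| = |(y + 1) + (-10)| ≥ 10 − 5 = 5.
Hence |(6y - 7)/(y - 9) − (13/10)| < 47|y + 1|/(10·5) = (47/50)|y + 1|, which is < ϵ once |y + 1| < (50/47)ϵ.
Take δ = min(5, (50/47)ϵ). Then 0 < |y + 1| < δ forces both bounds, so |(6y - 7)/(y - 9) − (13/10)| < ϵ.

δ = min(5, (50/47)ϵ)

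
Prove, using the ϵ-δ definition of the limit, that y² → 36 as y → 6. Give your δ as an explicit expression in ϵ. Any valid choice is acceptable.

δ = min(2, ϵ/14)

Let ϵ > 0 be given. We seek δ > 0 with 0 < |y − 6| < δ ⇒ |y² − 36| < ϵ.
Factor: y² − 36 = (y − 6)(y + 6), so |y² − 36| = |y − 6|·|y + 6|.
Restrict δ ≤ 2. Then |y − 6| < 2 gives |y| < 8, so by the triangle inequality |y + 6| ≤ 8 + 6 = 14.
Hence |y² − 36| ≤ 14|y − 6|, which is < ϵ once |y − 6| < ϵ/14.
Take δ = min(2, ϵ/14). If 0 < |y − 6| < δ then both bounds hold and |y² − 36| ≤ 14|y − 6| < 14·(ϵ/14) = ϵ.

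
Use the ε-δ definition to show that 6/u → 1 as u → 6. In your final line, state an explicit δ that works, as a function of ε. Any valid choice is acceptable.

Fix ε > 0. We seek δ > 0 such that 0 < |u − 6| < δ implies |6/u − 1| < ε.
|6/u − 1| = 6·|6 − u|/(6·|u|) = 6|u − 6|/(6|u|).
Restrict δ ≤ 3. Then |u − 6| < 3 gives |u| > 3, so 6|u| > 18.
Then |6/u − 1| < 6|u − 6|/18, which is < ε when |u − 6| < 3ε.
Take δ = min(3, 3ε). Then 0 < |u − 6| < δ gives both |u − 6| < 3 and |u − 6| < 3ε, so |6/u − 1| < ε.

δ = min(3, 3ε)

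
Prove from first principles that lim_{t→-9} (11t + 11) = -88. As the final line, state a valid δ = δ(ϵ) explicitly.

Fix ϵ > 0. We need δ > 0 so that 0 < |t + 9| < δ implies |(11t + 11) + 88| < ϵ.
|(11t + 11) + 88| = |11t + 99| = 11|t + 9|.
So 11|t + 9| < ϵ exactly when |t + 9| < ϵ/11.
Choosing δ = ϵ/11 gives |(11t + 11) + 88| = 11|t + 9| < ϵ whenever |t + 9| < δ.

δ = ϵ/11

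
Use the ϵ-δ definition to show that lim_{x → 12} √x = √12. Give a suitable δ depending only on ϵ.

Fix ϵ > 0. We want δ > 0 such that 0 < |x − 12| < δ implies |√x − √12| < ϵ.
Multiplying by the conjugate, |√x − √12| = |x − 12|/(√x + √12).
Restrict δ ≤ 12 so that |x − 12| < 12 forces x > 0, and then √x + √12 > √12.
Hence |√x − √12| < |x − 12|/√12, which is < ϵ once |x − 12| < √12·ϵ.
Take δ = min(12, √12·ϵ). If 0 < |x − 12| < δ then x > 0 and |√x − √12| < |x − 12|/√12 < ϵ.

δ = min(12, √12·ϵ)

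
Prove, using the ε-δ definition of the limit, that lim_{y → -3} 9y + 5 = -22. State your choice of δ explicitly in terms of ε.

δ = ε/9

Fix ε > 0. We need δ > 0 so that 0 < |y + 3| < δ implies |(9y + 5) + 22| < ε.
Since (9y + 5) + 22 = 9(y + 3), we have |(9y + 5) + 22| = 9|y + 3|.
So 9|y + 3| < ε exactly when |y + 3| < ε/9.
Choosing δ = ε/9 gives |(9y + 5) + 22| = 9|y + 3| < ε whenever |y + 3| < δ.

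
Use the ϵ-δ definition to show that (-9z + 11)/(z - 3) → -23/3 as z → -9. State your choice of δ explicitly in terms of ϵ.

δ = min(6, (9/2)ϵ)

Fix ϵ > 0. We want δ > 0 with 0 < |z + 9| < δ ⇒ |(-9z + 11)/(z - 3) + 23/3| < ϵ.
Combining over a common denominator, (-9z + 11)/(z - 3) + 23/3 = [(-9z + 11)·(-12) − 92·(z - 3)] / [(-12)·(z - 3)] = 16(z + 9) / ((-12)(z - 3)).
So |(-9z + 11)/(z - 3) + 23/3| = 16|z + 9| / (12·|z − 3|).
Require δ ≤ 6, so |z − 3| ≥ |-12| − |z + 9| > 12 − 6 = 6.
Hence |(-9z + 11)/(z - 3) + 23/3| < 16|z + 9|/(12·6) = (2/9)|z + 9|, which is < ϵ once |z + 9| < (9/2)ϵ.
Take δ = min(6, (9/2)ϵ). Then 0 < |z + 9| < δ forces both bounds, so |(-9z + 11)/(z - 3) + 23/3| < ϵ.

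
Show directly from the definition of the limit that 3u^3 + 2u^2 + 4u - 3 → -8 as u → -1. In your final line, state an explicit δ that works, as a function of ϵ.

Fix ϵ > 0. We want δ > 0 such that 0 < |u + 1| < δ implies |(3u^3 + 2u^2 + 4u - 3) + 8| < ϵ.
(3u^3 + 2u^2 + 4u - 3) + 8 = 3u^3 + 2u^2 + 4u + 5 = (u + 1)(3u^2 - u + 5).
So |(3u^3 + 2u^2 + 4u - 3) + 8| = |u + 1|·|3u^2 - u + 5|.
Require δ ≤ 2. Then |u + 1| < 2 gives |u| < 3, and by the triangle inequality |3u^2 - u + 5| ≤ 3·3^2 + 3 + 5 = 35.
Hence |(3u^3 + 2u^2 + 4u - 3) + 8| ≤ 35|u + 1| < ϵ provided |u + 1| < ϵ/35.
Take δ = min(2, ϵ/35). Then 0 < |u + 1| < δ gives both |u + 1| < 2 and |u + 1| < ϵ/35, so |(3u^3 + 2u^2 + 4u - 3) + 8| < ϵ.

δ = min(2, ϵ/35)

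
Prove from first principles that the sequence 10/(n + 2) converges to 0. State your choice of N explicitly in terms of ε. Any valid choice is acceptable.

Let ε > 0. For n ≥ 1, |10/(n + 2) − 0| = 10/(n + 2) ≤ 10/n.
We need 10/n < ε, i.e. n > 10/ε.
Take N = 10/ε. If n > N then |10/(n + 2)| ≤ 10/n < ε.

N = 10/ε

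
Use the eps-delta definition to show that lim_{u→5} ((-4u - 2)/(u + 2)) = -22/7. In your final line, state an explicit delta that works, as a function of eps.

Fix eps > 0. We want delta > 0 with 0 < |u − 5| < delta ⇒ |(-4u - 2)/(u + 2) + 22/7| < eps.
Combining over a common denominator, (-4u - 2)/(u + 2) + 22/7 = [(-4u - 2)·7 − (-22)·(u + 2)] / [7·(u + 2)] = -6(u − 5) / (7(u + 2)).
So |(-4u - 2)/(u + 2) + 22/7| = 6|u − 5| / (7·|u + 2|).
Restrict delta ≤ 7/2. Then |u − 5| < 7/2 gives |u + 2| = |(u − 5) + 7| ≥ 7 − 7/2 = 7/2.
Hence |(-4u - 2)/(u + 2) + 22/7| < 6|u − 5|/(7·(7/2)) = (12/49)|u − 5|, which is < eps once |u − 5| < (49/12)eps.
Take delta = min(7/2, (49/12)eps). Then 0 < |u − 5| < delta forces both bounds, so |(-4u - 2)/(u + 2) + 22/7| < eps.

delta = min(7/2, (49/12)eps)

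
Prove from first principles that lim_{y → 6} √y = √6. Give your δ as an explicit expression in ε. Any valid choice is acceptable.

δ = min(6, √6·ε)

Let ε > 0 be given. We want δ > 0 such that 0 < |y − 6| < δ implies |√y − √6| < ε.
Rationalise: √y − √6 = (y − 6)/(√y + √6), so |√y − √6| = |y − 6|/(√y + √6).
Restrict δ ≤ 6 so that |y − 6| < 6 forces y > 0, and then √y + √6 > √6.
Hence |√y − √6| < |y − 6|/√6, which is < ε once |y − 6| < √6·ε.
Take δ = min(6, √6·ε). If 0 < |y − 6| < δ then y > 0 and |√y − √6| < |y − 6|/√6 < ε.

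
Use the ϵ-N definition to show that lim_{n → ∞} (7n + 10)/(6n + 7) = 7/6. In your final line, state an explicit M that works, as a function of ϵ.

M = (11/36)/ϵ

Fix ϵ > 0. For n ≥ 1, |(7n + 10)/(6n + 7) − (7/6)| = |11|/(6(6n + 7)) = 11/(6(6n + 7)).
Since 6n + 7 ≥ 6n for n ≥ 1, this is ≤ 11/(6·6n) = (11/36)/n.
So |(7n + 10)/(6n + 7) − (7/6)| < ϵ whenever n > (11/36)/ϵ.
Take M = (11/36)/ϵ. If n > M then |(7n + 10)/(6n + 7) − (7/6)| ≤ (11/36)/n < ϵ.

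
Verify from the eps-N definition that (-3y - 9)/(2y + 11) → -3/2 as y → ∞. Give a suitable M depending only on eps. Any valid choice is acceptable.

Let eps > 0 be given. We seek M > 0 such that y > M implies |(-3y - 9)/(2y + 11) + 3/2| < eps.
(-3y - 9)/(2y + 11) + 3/2 = (2(-3y - 9) − (-3)(2y + 11)) / (2(2y + 11)) = 15/(2(2y + 11)).
For y > 0 we have 2y + 11 > 2y, so |(-3y - 9)/(2y + 11) + 3/2| = 15/(2(2y + 11)) < 15/(2·2y) = (15/4)/y.
Thus |(-3y - 9)/(2y + 11) + 3/2| < eps whenever y > (15/4)/eps.
Take M = (15/4)/eps. If y > M then |(-3y - 9)/(2y + 11) + 3/2| < (15/4)/y < eps.

M = (15/4)/eps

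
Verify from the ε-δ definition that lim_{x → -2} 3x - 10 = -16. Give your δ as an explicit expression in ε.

Fix ε > 0. We need δ > 0 so that 0 < |x + 2| < δ implies |(3x - 10) + 16| < ε.
|(3x - 10) + 16| = |3x + 6| = 3|x + 2|.
Thus it suffices that |x + 2| < ε/3.
Choosing δ = ε/3 gives |(3x - 10) + 16| = 3|x + 2| < ε whenever |x + 2| < δ.

δ = ε/3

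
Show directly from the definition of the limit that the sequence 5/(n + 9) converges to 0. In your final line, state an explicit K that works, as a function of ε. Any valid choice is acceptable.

Let ε > 0 be given. For n ≥ 1, |5/(n + 9) − 0| = 5/(n + 9) ≤ 5/n.
We need 5/n < ε, i.e. n > 5/ε.
Take K = 5/ε. If n > K then |5/(n + 9)| ≤ 5/n < ε.

K = 5/ε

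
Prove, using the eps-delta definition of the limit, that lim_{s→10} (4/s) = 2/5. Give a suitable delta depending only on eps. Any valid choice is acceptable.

delta = min(5, (25/2)eps)

Fix eps > 0. We seek delta > 0 such that 0 < |s − 10| < delta implies |4/s − (2/5)| < eps.
|4/s − (2/5)| = 4·|10 − s|/(10·|s|) = 4|s − 10|/(10|s|).
Require delta ≤ 5 so that |s| > 10 − 5 = 5, hence 10|s| > 50.
Then |4/s − (2/5)| < 4|s − 10|/50, which is < eps when |s − 10| < (25/2)eps.
Take delta = min(5, (25/2)eps). Then 0 < |s − 10| < delta gives both |s − 10| < 5 and |s − 10| < (25/2)eps, so |4/s − (2/5)| < eps.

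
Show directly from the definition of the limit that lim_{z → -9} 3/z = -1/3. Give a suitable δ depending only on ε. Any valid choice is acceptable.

δ = min(9/2, (27/2)ε)

Fix ε > 0. We seek δ > 0 such that 0 < |z + 9| < δ implies |3/z + 1/3| < ε.
|3/z + 1/3| = 3·|-9 − z|/(9·|z|) = 3|z + 9|/(9|z|).
Restrict δ ≤ 9/2. Then |z + 9| < 9/2 gives |z| > 9/2, so 9|z| > 81/2.
Then |3/z + 1/3| < 3|z + 9|/(81/2), which is < ε when |z + 9| < (27/2)ε.
Take δ = min(9/2, (27/2)ε). Then 0 < |z + 9| < δ gives both |z + 9| < 9/2 and |z + 9| < (27/2)ε, so |3/z + 1/3| < ε.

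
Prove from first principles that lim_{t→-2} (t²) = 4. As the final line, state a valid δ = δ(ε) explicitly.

Fix ε > 0. We seek δ > 0 with 0 < |t + 2| < δ ⇒ |t² − 4| < ε.
Factor: t² − 4 = (t + 2)(t - 2), so |t² − 4| = |t + 2|·|t - 2|.
Restrict δ ≤ 1. Then |t + 2| < 1 gives |t| < 3, so by the triangle inequality |t - 2| ≤ 3 + 2 = 5.
Hence |t² − 4| ≤ 5|t + 2|, which is < ε once |t + 2| < ε/5.
Take δ = min(1, ε/5). If 0 < |t + 2| < δ then both bounds hold and |t² − 4| ≤ 5|t + 2| < 5·(ε/5) = ε.

δ = min(1, ε/5)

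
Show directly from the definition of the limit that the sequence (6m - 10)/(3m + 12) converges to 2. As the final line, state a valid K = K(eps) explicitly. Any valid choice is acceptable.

K = (34/3)/eps

Let eps > 0. For m ≥ 1, |(6m - 10)/(3m + 12) − 2| = |-102|/(3(3m + 12)) = 102/(3(3m + 12)).
Since 3m + 12 ≥ 3m for m ≥ 1, this is ≤ 102/(3·3m) = (34/3)/m.
So |(6m - 10)/(3m + 12) − 2| < eps whenever m > (34/3)/eps.
Take K = (34/3)/eps. If m > K then |(6m - 10)/(3m + 12) − 2| ≤ (34/3)/m < eps.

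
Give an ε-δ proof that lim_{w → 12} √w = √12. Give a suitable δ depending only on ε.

Let ε > 0 be given. We want δ > 0 such that 0 < |w − 12| < δ implies |√w − √12| < ε.
Rationalise: √w − √12 = (w − 12)/(√w + √12), so |√w − √12| = |w − 12|/(√w + √12).
Restrict δ ≤ 12 so that |w − 12| < 12 forces w > 0, and then √w + √12 > √12.
Hence |√w − √12| < |w − 12|/√12, which is < ε once |w − 12| < √12·ε.
Take δ = min(12, √12·ε). If 0 < |w − 12| < δ then w > 0 and |√w − √12| < |w − 12|/√12 < ε.

δ = min(12, √12·ε)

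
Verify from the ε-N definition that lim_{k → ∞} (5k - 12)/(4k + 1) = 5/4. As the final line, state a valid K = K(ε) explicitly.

K = (53/16)/ε

Let ε > 0 be given. For k ≥ 1, |(5k - 12)/(4k + 1) − (5/4)| = |-53|/(4(4k + 1)) = 53/(4(4k + 1)).
Since 4k + 1 ≥ 4k for k ≥ 1, this is ≤ 53/(4·4k) = (53/16)/k.
So |(5k - 12)/(4k + 1) − (5/4)| < ε whenever k > (53/16)/ε.
Take K = (53/16)/ε. If k > K then |(5k - 12)/(4k + 1) − (5/4)| ≤ (53/16)/k < ε.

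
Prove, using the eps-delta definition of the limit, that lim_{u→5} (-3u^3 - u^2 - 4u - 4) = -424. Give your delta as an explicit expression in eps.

Let eps > 0. We want delta > 0 such that 0 < |u − 5| < delta implies |(-3u^3 - u^2 - 4u - 4) + 424| < eps.
(-3u^3 - u^2 - 4u - 4) + 424 = -3u^3 - u^2 - 4u + 420 = (u − 5)(-3u^2 - 16u - 84).
So |(-3u^3 - u^2 - 4u - 4) + 424| = |u − 5|·|-3u^2 - 16u - 84|.
Assume first that |u − 5| < 2, so |u| < 7. Then |-3u^2 - 16u - 84| ≤ 3·7^2 + 16·7 + 84 = 343.
Hence |(-3u^3 - u^2 - 4u - 4) + 424| ≤ 343|u − 5| < eps provided |u − 5| < eps/343.
Take delta = min(2, eps/343). Then 0 < |u − 5| < delta gives both |u − 5| < 2 and |u − 5| < eps/343, so |(-3u^3 - u^2 - 4u - 4) + 424| < eps.

delta = min(2, eps/343)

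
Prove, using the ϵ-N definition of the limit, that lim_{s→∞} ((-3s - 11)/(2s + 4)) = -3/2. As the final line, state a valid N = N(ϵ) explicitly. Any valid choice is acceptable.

N = (5/2)/ϵ

Let ϵ > 0. We seek N > 0 such that s > N implies |(-3s - 11)/(2s + 4) + 3/2| < ϵ.
(-3s - 11)/(2s + 4) + 3/2 = (2(-3s - 11) − (-3)(2s + 4)) / (2(2s + 4)) = -10/(2(2s + 4)).
For s > 0 we have 2s + 4 > 2s, so |(-3s - 11)/(2s + 4) + 3/2| = 10/(2(2s + 4)) < 10/(2·2s) = (5/2)/s.
Thus |(-3s - 11)/(2s + 4) + 3/2| < ϵ whenever s > (5/2)/ϵ.
Take N = (5/2)/ϵ. If s > N then |(-3s - 11)/(2s + 4) + 3/2| < (5/2)/s < ϵ.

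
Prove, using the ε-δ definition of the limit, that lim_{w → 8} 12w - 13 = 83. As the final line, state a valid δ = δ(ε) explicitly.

Suppose ε > 0. We need δ > 0 so that 0 < |w − 8| < δ implies |(12w - 13) − 83| < ε.
|(12w - 13) − 83| = |12w - 96| = 12|w − 8|.
Thus it suffices that |w − 8| < ε/12.
Take δ = ε/12. If 0 < |w − 8| < δ then |(12w - 13) − 83| = 12|w − 8| < 12·(ε/12) = ε.

δ = ε/12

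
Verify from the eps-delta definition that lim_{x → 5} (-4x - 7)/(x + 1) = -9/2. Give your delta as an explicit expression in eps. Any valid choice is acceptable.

Fix eps > 0. We want delta > 0 with 0 < |x − 5| < delta ⇒ |(-4x - 7)/(x + 1) + 9/2| < eps.
Combining over a common denominator, (-4x - 7)/(x + 1) + 9/2 = [(-4x - 7)·6 − (-27)·(x + 1)] / [6·(x + 1)] = 3(x − 5) / (6(x + 1)).
So |(-4x - 7)/(x + 1) + 9/2| = 3|x − 5| / (6·|x + 1|).
Restrict delta ≤ 3. Then |x − 5| < 3 gives |x + 1| = |(x − 5) + 6| ≥ 6 − 3 = 3.
Hence |(-4x - 7)/(x + 1) + 9/2| < 3|x − 5|/(6·3) = (1/6)|x − 5|, which is < eps once |x − 5| < 6eps.
Take delta = min(3, 6eps). Then 0 < |x − 5| < delta forces both bounds, so |(-4x - 7)/(x + 1) + 9/2| < eps.

delta = min(3, 6eps)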